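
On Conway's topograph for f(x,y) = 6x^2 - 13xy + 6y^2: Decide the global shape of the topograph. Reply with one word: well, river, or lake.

D = b²−4ac = (-13)² − 4·6·6 = 25
D = 5² is a perfect square ⇒ form factors over ℤ ⇒ lakes

lake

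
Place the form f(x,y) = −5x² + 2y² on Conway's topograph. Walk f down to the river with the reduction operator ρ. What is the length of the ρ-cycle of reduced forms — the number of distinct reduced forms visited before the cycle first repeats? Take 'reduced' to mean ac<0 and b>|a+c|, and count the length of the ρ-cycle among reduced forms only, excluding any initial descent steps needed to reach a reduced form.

D = 40, ⌊√D⌋ = 6
descent: ρ → (2,4,-3)  [lands on river]
river: ρ → (-3,2,3)
river: ρ → (3,4,-2)
river: ρ → (-2,4,3)
river: ρ → (3,2,-3)
river: ρ → (-3,4,2)
ρ-cycle length = 6 (tail of 1 descent step not counted)

6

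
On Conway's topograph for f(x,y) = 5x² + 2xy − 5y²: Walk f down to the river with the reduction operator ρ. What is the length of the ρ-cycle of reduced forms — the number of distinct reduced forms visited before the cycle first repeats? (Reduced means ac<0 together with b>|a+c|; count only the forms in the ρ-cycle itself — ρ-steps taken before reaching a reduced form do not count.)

D = 104, ⌊√D⌋ = 10
river: ρ → (-5,8,2)
river: ρ → (2,8,-5)
river: ρ → (-5,2,5)
river: ρ → (5,8,-2)
river: ρ → (-2,8,5)
river: ρ → (5,2,-5)
ρ-cycle length = 6 (tail of 0 descent steps not counted)

6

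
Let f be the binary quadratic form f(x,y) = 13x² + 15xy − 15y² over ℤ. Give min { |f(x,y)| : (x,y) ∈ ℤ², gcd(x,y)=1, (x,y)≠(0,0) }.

river: ρ → (-15,15,13)
river: ρ → (13,11,-17)
river: ρ → (-17,23,7)
river: ρ → (7,19,-23)
river: ρ → (-23,27,3)
river: ρ → (3,27,-23)
river: ρ → (-23,19,7)
river: ρ → (7,23,-17)
river: ρ → (-17,11,13)
river: ρ → (13,15,-15)
closes: descent 0, river 10
min |a| on river = 3

3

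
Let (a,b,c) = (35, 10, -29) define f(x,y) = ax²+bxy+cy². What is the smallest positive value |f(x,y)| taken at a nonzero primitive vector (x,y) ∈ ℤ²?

river: ρ → (-29,48,16)
river: ρ → (16,48,-29)
river: ρ → (-29,10,35)
river: ρ → (35,60,-4)
river: ρ → (-4,60,35)
river: ρ → (35,10,-29)
closes: descent 0, river 6
min |a| on river = 4

4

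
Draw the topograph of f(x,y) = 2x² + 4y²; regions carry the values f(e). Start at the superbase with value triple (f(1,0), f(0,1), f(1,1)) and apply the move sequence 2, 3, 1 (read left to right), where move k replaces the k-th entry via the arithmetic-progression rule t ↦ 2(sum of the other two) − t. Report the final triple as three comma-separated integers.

start (2,4,6) = (f(1,0),f(0,1),f(1,1))
replace slot 2: 2·(2+6) − 4 = 12 → (2,12,6)
replace slot 3: 2·(2+12) − 6 = 22 → (2,12,22)
replace slot 1: 2·(12+22) − 2 = 66 → (66,12,22)

66,12,22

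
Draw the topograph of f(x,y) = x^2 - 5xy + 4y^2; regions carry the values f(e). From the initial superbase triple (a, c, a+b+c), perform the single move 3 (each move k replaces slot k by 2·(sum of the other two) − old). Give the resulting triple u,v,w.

start (1,4,0) = (f(1,0),f(0,1),f(1,1))
replace slot 3: 2·(1+4) − 0 = 10 → (1,4,10)

1,4,10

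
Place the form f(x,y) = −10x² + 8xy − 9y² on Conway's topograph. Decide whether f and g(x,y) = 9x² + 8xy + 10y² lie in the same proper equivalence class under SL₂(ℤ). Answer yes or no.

D₁ = -296, D₂ = -296
f is negative-definite; reduce −f:
−f: flip: (10,-8,9)→(9,8,10)
−f: reduced (well bottom): (9,8,10) with a≤c, −a<b≤a
flip sign back: reduced form of f is (-9,-8,-10)
g: reduced (well bottom): (9,8,10) with a≤c, −a<b≤a
reduced forms (-9, -8, -10) vs (9, 8, 10) ⇒ inequivalent

no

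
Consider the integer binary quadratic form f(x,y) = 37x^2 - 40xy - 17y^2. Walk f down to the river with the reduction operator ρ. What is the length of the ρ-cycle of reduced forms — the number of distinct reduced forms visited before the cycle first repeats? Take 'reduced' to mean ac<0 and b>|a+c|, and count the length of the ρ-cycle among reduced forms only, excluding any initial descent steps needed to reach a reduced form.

D = 4116, ⌊√D⌋ = 64
descent: ρ → (-17,40,37)  [lands on river]
river: ρ → (37,34,-20)
river: ρ → (-20,46,25)
river: ρ → (25,54,-12)
river: ρ → (-12,42,49)
river: ρ → (49,56,-5)
river: ρ → (-5,64,1)
river: ρ → (1,64,-5)
river: ρ → (-5,56,49)
river: ρ → (49,42,-12)
river: ρ → (-12,54,25)
river: ρ → (25,46,-20)
river: ρ → (-20,34,37)
river: ρ → (37,40,-17)
river: ρ → (-17,62,4)
river: ρ → (4,58,-47)
river: ρ → (-47,36,15)
river: ρ → (15,54,-20)
river: ρ → (-20,26,43)
river: ρ → (43,60,-3)
river: ρ → (-3,60,43)
river: ρ → (43,26,-20)
river: ρ → (-20,54,15)
river: ρ → (15,36,-47)
river: ρ → (-47,58,4)
river: ρ → (4,62,-17)
ρ-cycle length = 26 (tail of 1 descent step not counted)

26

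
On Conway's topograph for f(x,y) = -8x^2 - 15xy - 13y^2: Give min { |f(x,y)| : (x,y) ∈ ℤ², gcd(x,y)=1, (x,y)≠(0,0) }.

translate: b→-1 (≡15 mod 16), so (8,15,13)→(8,-1,6)
flip: (8,-1,6)→(6,1,8)
reduced (well bottom): (6,1,8) with a≤c, −a<b≤a
well minimum |f| = |-6| = 6 (negative-definite)

6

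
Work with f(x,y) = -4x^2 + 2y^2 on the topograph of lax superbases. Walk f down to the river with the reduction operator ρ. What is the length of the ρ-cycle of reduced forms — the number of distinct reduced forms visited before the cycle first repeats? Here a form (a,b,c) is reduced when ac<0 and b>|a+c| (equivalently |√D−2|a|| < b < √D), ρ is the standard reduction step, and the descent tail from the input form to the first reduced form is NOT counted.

D = 32, ⌊√D⌋ = 5
descent: ρ → (2,4,-2)  [lands on river]
river: ρ → (-2,4,2)
ρ-cycle length = 2 (tail of 1 descent step not counted)

2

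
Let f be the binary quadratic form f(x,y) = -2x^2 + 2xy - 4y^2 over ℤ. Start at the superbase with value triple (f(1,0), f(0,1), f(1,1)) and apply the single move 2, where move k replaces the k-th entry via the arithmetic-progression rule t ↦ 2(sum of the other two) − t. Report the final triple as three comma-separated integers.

start (-2,-4,-4) = (f(1,0),f(0,1),f(1,1))
replace slot 2: 2·((-2)+(-4)) − (-4) = -8 → (-2,-8,-4)

-2,-8,-4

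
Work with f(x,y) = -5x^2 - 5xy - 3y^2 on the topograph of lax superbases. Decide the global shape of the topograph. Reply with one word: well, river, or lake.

D = b²−4ac = (-5)² − 4·(-5)·(-3) = -35
D < 0 ⇒ definite ⇒ every region one sign ⇒ single well

well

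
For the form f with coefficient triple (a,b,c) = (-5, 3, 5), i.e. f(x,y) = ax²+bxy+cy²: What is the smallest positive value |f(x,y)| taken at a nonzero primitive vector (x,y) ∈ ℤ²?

river: ρ → (5,7,-3)
river: ρ → (-3,5,7)
river: ρ → (7,9,-1)
river: ρ → (-1,9,7)
river: ρ → (7,5,-3)
river: ρ → (-3,7,5)
river: ρ → (5,3,-5)
river: ρ → (-5,7,3)
river: ρ → (3,5,-7)
river: ρ → (-7,9,1)
river: ρ → (1,9,-7)
river: ρ → (-7,5,3)
river: ρ → (3,7,-5)
river: ρ → (-5,3,5)
closes: descent 0, river 14
min |a| on river = 1

1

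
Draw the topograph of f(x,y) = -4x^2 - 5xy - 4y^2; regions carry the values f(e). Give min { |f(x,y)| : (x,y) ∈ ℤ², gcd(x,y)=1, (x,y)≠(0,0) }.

translate: b→-3 (≡5 mod 8), so (4,5,4)→(4,-3,3)
flip: (4,-3,3)→(3,3,4)
reduced (well bottom): (3,3,4) with a≤c, −a<b≤a
well minimum |f| = |-3| = 3 (negative-definite)

3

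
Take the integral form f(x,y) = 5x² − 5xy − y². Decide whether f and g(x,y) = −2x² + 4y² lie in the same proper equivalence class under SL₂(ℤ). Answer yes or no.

D₁ = 45, D₂ = 32
discriminants differ ⇒ not SL₂(ℤ)-equivalent

no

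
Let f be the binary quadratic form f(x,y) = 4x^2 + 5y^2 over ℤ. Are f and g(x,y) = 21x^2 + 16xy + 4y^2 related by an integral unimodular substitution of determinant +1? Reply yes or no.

D₁ = -80, D₂ = -80
f: reduced (well bottom): (4,0,5) with a≤c, −a<b≤a
g: flip: (21,16,4)→(4,-16,21)
g: translate: b→0 (≡-16 mod 8), so (4,-16,21)→(4,0,5)
g: reduced (well bottom): (4,0,5) with a≤c, −a<b≤a
reduced forms (4, 0, 5) vs (4, 0, 5) ⇒ equivalent

yes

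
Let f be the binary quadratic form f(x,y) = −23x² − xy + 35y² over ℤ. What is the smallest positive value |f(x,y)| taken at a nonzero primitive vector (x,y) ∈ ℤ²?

descent: ρ → (35,1,-23)
descent: ρ → (-23,45,13)  [lands on river]
river: ρ → (13,33,-41)
river: ρ → (-41,49,5)
river: ρ → (5,51,-31)
river: ρ → (-31,11,25)
river: ρ → (25,39,-17)
river: ρ → (-17,29,35)
river: ρ → (35,41,-11)
river: ρ → (-11,47,23)
river: ρ → (23,45,-13)
river: ρ → (-13,33,41)
river: ρ → (41,49,-5)
river: ρ → (-5,51,31)
river: ρ → (31,11,-25)
river: ρ → (-25,39,17)
river: ρ → (17,29,-35)
river: ρ → (-35,41,11)
river: ρ → (11,47,-23)
closes: descent 2, river 18
min |a| on river = 5

5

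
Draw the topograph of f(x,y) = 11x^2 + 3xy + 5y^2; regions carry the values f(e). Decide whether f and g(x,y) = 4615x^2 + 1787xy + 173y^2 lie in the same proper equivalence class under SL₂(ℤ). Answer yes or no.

D₁ = -211, D₂ = -211
f: flip: (11,3,5)→(5,-3,11)
f: reduced (well bottom): (5,-3,11) with a≤c, −a<b≤a
g: flip: (4615,1787,173)→(173,-1787,4615)
g: translate: b→-57 (≡-1787 mod 346), so (173,-1787,4615)→(173,-57,5)
g: flip: (173,-57,5)→(5,57,173)
g: translate: b→-3 (≡57 mod 10), so (5,57,173)→(5,-3,11)
g: reduced (well bottom): (5,-3,11) with a≤c, −a<b≤a
reduced forms (5, -3, 11) vs (5, -3, 11) ⇒ equivalent

yes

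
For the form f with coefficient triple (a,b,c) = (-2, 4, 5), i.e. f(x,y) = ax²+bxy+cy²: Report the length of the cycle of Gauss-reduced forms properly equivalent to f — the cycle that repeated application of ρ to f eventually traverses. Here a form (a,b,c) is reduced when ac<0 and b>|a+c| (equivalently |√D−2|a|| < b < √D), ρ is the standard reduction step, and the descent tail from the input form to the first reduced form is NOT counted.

D = 56, ⌊√D⌋ = 7
river: ρ → (5,6,-1)
river: ρ → (-1,6,5)
river: ρ → (5,4,-2)
river: ρ → (-2,4,5)
ρ-cycle length = 4 (tail of 0 descent steps not counted)

4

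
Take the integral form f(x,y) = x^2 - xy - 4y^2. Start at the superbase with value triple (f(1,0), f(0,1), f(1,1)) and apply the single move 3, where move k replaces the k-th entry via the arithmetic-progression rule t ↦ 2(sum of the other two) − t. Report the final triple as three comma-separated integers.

start (1,-4,-4) = (f(1,0),f(0,1),f(1,1))
replace slot 3: 2·(1+(-4)) − (-4) = -2 → (1,-4,-2)

1,-4,-2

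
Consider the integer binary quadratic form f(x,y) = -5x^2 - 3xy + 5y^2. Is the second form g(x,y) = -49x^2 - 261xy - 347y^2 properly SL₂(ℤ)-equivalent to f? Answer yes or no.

D₁ = 109, D₂ = 109
river cycle of f (length 14): (5, 3, -5), (-5, 7, 3), (3, 5, -7), (-7, 9, 1), (1, 9, -7), (-7, 5, 3), (3, 7, -5), (-5, 3, 5), (5, 7, -3), (-3, 5, 7), … (4 more)
river cycle of g (length 14): (-5, 7, 3), (3, 5, -7), (-7, 9, 1), (1, 9, -7), (-7, 5, 3), (3, 7, -5), (-5, 3, 5), (5, 7, -3), (-3, 5, 7), (7, 9, -1), … (4 more)
cycles coincide ⇒ equivalent

yes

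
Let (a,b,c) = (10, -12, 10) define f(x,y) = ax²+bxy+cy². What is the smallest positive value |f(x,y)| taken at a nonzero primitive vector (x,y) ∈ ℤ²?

translate: b→8 (≡-12 mod 20), so (10,-12,10)→(10,8,8)
flip: (10,8,8)→(8,-8,10)
translate: b→8 (≡-8 mod 16), so (8,-8,10)→(8,8,10)
reduced (well bottom): (8,8,10) with a≤c, −a<b≤a
well minimum = a = 8

8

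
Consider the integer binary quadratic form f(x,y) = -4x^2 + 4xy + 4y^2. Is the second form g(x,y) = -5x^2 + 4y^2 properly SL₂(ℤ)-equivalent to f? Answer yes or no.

D₁ = 80, D₂ = 80
river cycle of f (length 2): (4, 4, -4), (-4, 4, 4)
river cycle of g (length 2): (4, 8, -1), (-1, 8, 4)
cycles differ ⇒ inequivalent

no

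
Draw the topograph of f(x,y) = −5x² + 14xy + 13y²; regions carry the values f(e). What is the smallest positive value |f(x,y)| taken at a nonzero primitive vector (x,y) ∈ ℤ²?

river: ρ → (13,12,-6)
river: ρ → (-6,12,13)
river: ρ → (13,14,-5)
river: ρ → (-5,16,10)
river: ρ → (10,4,-11)
river: ρ → (-11,18,3)
river: ρ → (3,18,-11)
river: ρ → (-11,4,10)
river: ρ → (10,16,-5)
river: ρ → (-5,14,13)
closes: descent 0, river 10
min |a| on river = 3

3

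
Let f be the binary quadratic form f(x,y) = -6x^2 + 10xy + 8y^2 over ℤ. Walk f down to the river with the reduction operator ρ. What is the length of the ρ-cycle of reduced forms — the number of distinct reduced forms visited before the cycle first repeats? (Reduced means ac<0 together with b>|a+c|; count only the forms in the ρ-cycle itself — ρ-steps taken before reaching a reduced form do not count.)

D = 292, ⌊√D⌋ = 17
river: ρ → (8,6,-8)
river: ρ → (-8,10,6)
river: ρ → (6,14,-4)
river: ρ → (-4,10,12)
river: ρ → (12,14,-2)
river: ρ → (-2,14,12)
river: ρ → (12,10,-4)
river: ρ → (-4,14,6)
river: ρ → (6,10,-8)
river: ρ → (-8,6,8)
river: ρ → (8,10,-6)
river: ρ → (-6,14,4)
river: ρ → (4,10,-12)
river: ρ → (-12,14,2)
river: ρ → (2,14,-12)
river: ρ → (-12,10,4)
river: ρ → (4,14,-6)
river: ρ → (-6,10,8)
ρ-cycle length = 18 (tail of 0 descent steps not counted)

18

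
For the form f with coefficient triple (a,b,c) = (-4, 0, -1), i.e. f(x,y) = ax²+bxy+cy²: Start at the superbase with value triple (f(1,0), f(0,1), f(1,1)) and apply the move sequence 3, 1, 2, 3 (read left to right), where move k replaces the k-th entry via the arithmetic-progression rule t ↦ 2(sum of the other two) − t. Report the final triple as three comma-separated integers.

start (-4,-1,-5) = (f(1,0),f(0,1),f(1,1))
replace slot 3: 2·((-4)+(-1)) − (-5) = -5 → (-4,-1,-5)
replace slot 1: 2·((-1)+(-5)) − (-4) = -8 → (-8,-1,-5)
replace slot 2: 2·((-8)+(-5)) − (-1) = -25 → (-8,-25,-5)
replace slot 3: 2·((-8)+(-25)) − (-5) = -61 → (-8,-25,-61)

-8,-25,-61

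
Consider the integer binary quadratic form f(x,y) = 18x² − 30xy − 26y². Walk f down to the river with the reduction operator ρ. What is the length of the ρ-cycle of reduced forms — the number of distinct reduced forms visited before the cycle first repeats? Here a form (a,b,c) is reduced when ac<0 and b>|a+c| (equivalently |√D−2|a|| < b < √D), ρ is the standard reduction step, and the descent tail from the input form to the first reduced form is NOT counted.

D = 2772, ⌊√D⌋ = 52
descent: ρ → (-26,30,18)  [lands on river]
river: ρ → (18,42,-14)
river: ρ → (-14,42,18)
river: ρ → (18,30,-26)
river: ρ → (-26,22,22)
river: ρ → (22,22,-26)
ρ-cycle length = 6 (tail of 1 descent step not counted)

6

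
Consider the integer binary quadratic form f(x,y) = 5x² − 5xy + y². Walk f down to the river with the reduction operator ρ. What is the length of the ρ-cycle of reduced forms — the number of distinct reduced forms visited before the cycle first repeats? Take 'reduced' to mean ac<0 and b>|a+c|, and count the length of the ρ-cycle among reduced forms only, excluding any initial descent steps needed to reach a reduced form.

D = 5, ⌊√D⌋ = 2
descent: ρ → (1,1,-1)  [lands on river]
river: ρ → (-1,1,1)
ρ-cycle length = 2 (tail of 1 descent step not counted)

2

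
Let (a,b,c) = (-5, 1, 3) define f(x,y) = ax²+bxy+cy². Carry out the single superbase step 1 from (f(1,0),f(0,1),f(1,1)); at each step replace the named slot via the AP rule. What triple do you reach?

start (-5,3,-1) = (f(1,0),f(0,1),f(1,1))
replace slot 1: 2·(3+(-1)) − (-5) = 9 → (9,3,-1)

9,3,-1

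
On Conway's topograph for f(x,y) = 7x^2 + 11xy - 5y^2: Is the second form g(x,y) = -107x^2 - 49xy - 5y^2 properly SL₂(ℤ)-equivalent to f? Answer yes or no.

D₁ = 261, D₂ = 261
river cycle of f (length 8): (-5, 9, 9), (9, 9, -5), (-5, 11, 7), (7, 3, -9), (-9, 15, 1), (1, 15, -9), (-9, 3, 7), (7, 11, -5)
river cycle of g (length 8): (-5, 9, 9), (9, 9, -5), (-5, 11, 7), (7, 3, -9), (-9, 15, 1), (1, 15, -9), (-9, 3, 7), (7, 11, -5)
cycles coincide ⇒ equivalent

yes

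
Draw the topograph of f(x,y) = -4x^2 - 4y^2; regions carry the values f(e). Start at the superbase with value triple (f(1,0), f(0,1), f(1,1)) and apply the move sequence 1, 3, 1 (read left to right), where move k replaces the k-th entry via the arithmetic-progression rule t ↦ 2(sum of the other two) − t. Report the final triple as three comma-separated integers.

start (-4,-4,-8) = (f(1,0),f(0,1),f(1,1))
replace slot 1: 2·((-4)+(-8)) − (-4) = -20 → (-20,-4,-8)
replace slot 3: 2·((-20)+(-4)) − (-8) = -40 → (-20,-4,-40)
replace slot 1: 2·((-4)+(-40)) − (-20) = -68 → (-68,-4,-40)

-68,-4,-40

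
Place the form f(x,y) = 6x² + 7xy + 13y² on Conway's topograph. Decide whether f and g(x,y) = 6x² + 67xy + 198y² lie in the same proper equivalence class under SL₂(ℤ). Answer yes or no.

D₁ = -263, D₂ = -263
f: translate: b→-5 (≡7 mod 12), so (6,7,13)→(6,-5,12)
f: reduced (well bottom): (6,-5,12) with a≤c, −a<b≤a
g: translate: b→-5 (≡67 mod 12), so (6,67,198)→(6,-5,12)
g: reduced (well bottom): (6,-5,12) with a≤c, −a<b≤a
reduced forms (6, -5, 12) vs (6, -5, 12) ⇒ equivalent

yes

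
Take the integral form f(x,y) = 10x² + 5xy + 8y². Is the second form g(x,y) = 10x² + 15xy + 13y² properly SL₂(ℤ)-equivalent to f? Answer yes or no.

D₁ = -295, D₂ = -295
f: flip: (10,5,8)→(8,-5,10)
f: reduced (well bottom): (8,-5,10) with a≤c, −a<b≤a
g: translate: b→-5 (≡15 mod 20), so (10,15,13)→(10,-5,8)
g: flip: (10,-5,8)→(8,5,10)
g: reduced (well bottom): (8,5,10) with a≤c, −a<b≤a
reduced forms (8, -5, 10) vs (8, 5, 10) ⇒ inequivalent

no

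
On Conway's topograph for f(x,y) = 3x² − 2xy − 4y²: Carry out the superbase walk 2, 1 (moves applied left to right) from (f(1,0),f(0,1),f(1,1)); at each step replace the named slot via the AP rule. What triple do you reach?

start (3,-4,-3) = (f(1,0),f(0,1),f(1,1))
replace slot 2: 2·(3+(-3)) − (-4) = 4 → (3,4,-3)
replace slot 1: 2·(4+(-3)) − 3 = -1 → (-1,4,-3)

-1,4,-3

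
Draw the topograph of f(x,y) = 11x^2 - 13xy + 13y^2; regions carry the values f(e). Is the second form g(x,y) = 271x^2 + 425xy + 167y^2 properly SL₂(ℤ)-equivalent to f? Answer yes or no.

D₁ = -403, D₂ = -403
f: translate: b→9 (≡-13 mod 22), so (11,-13,13)→(11,9,11)
f: reduced (well bottom): (11,9,11) with a≤c, −a<b≤a
g: translate: b→-117 (≡425 mod 542), so (271,425,167)→(271,-117,13)
g: flip: (271,-117,13)→(13,117,271)
g: translate: b→13 (≡117 mod 26), so (13,117,271)→(13,13,11)
g: flip: (13,13,11)→(11,-13,13)
g: translate: b→9 (≡-13 mod 22), so (11,-13,13)→(11,9,11)
g: reduced (well bottom): (11,9,11) with a≤c, −a<b≤a
reduced forms (11, 9, 11) vs (11, 9, 11) ⇒ equivalent

yes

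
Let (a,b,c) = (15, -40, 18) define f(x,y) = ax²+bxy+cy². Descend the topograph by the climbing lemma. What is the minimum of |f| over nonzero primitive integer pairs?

descent: ρ → (18,4,-7)
descent: ρ → (-7,10,15)  [lands on river]
river: ρ → (15,20,-2)
river: ρ → (-2,20,15)
river: ρ → (15,10,-7)
river: ρ → (-7,18,7)
river: ρ → (7,10,-15)
river: ρ → (-15,20,2)
river: ρ → (2,20,-15)
river: ρ → (-15,10,7)
river: ρ → (7,18,-7)
closes: descent 2, river 10
min |a| on river = 2

2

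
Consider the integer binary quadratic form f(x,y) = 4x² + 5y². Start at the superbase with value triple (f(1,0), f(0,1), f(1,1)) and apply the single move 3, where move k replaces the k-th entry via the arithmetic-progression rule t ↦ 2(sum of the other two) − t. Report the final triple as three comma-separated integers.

start (4,5,9) = (f(1,0),f(0,1),f(1,1))
replace slot 3: 2·(4+5) − 9 = 9 → (4,5,9)

4,5,9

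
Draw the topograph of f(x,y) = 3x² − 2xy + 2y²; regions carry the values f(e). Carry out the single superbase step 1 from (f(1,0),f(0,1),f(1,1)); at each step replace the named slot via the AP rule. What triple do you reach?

start (3,2,3) = (f(1,0),f(0,1),f(1,1))
replace slot 1: 2·(2+3) − 3 = 7 → (7,2,3)

7,2,3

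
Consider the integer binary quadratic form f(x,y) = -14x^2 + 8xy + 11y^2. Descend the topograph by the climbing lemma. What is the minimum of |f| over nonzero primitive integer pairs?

river: ρ → (11,14,-11)
river: ρ → (-11,8,14)
river: ρ → (14,20,-5)
river: ρ → (-5,20,14)
river: ρ → (14,8,-11)
river: ρ → (-11,14,11)
river: ρ → (11,8,-14)
river: ρ → (-14,20,5)
river: ρ → (5,20,-14)
river: ρ → (-14,8,11)
closes: descent 0, river 10
min |a| on river = 5

5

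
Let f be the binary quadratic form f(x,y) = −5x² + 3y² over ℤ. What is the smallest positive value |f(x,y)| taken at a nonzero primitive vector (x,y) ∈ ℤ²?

descent: ρ → (3,6,-2)  [lands on river]
river: ρ → (-2,6,3)
closes: descent 1, river 2
min |a| on river = 2

2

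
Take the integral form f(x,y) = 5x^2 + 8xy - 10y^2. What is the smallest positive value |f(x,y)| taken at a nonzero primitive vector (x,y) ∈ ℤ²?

river: ρ → (-10,12,3)
river: ρ → (3,12,-10)
river: ρ → (-10,8,5)
river: ρ → (5,12,-6)
river: ρ → (-6,12,5)
river: ρ → (5,8,-10)
closes: descent 0, river 6
min |a| on river = 3

3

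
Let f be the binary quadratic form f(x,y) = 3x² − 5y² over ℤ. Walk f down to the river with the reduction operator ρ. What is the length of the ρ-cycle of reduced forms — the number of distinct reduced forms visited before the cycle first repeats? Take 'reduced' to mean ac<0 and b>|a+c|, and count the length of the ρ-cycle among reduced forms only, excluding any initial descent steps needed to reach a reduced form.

D = 60, ⌊√D⌋ = 7
descent: ρ → (-5,0,3)
descent: ρ → (3,6,-2)  [lands on river]
river: ρ → (-2,6,3)
ρ-cycle length = 2 (tail of 2 descent steps not counted)

2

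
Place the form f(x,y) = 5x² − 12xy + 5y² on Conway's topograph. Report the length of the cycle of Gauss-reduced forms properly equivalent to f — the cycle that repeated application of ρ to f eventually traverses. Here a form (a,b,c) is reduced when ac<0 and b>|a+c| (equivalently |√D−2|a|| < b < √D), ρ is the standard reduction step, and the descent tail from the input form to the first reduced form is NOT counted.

D = 44, ⌊√D⌋ = 6
descent: ρ → (5,2,-2)
descent: ρ → (-2,6,1)  [lands on river]
river: ρ → (1,6,-2)
ρ-cycle length = 2 (tail of 2 descent steps not counted)

2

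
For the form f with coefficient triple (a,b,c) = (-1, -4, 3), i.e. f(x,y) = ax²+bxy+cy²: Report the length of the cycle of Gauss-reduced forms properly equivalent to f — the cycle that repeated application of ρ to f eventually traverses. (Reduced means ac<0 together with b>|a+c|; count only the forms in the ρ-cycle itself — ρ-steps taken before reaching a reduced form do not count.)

D = 28, ⌊√D⌋ = 5
descent: ρ → (3,4,-1)  [lands on river]
river: ρ → (-1,4,3)
river: ρ → (3,2,-2)
river: ρ → (-2,2,3)
ρ-cycle length = 4 (tail of 1 descent step not counted)

4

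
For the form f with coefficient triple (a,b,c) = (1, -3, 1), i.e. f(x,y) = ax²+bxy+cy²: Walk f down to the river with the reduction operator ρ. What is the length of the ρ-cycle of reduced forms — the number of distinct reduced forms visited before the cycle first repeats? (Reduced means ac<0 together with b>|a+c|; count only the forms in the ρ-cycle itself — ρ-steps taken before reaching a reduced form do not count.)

D = 5, ⌊√D⌋ = 2
descent: ρ → (1,1,-1)  [lands on river]
river: ρ → (-1,1,1)
ρ-cycle length = 2 (tail of 1 descent step not counted)

2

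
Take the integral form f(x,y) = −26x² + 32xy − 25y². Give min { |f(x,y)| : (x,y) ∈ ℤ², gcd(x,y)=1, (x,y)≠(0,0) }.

translate: b→20 (≡-32 mod 52), so (26,-32,25)→(26,20,19)
flip: (26,20,19)→(19,-20,26)
translate: b→18 (≡-20 mod 38), so (19,-20,26)→(19,18,25)
reduced (well bottom): (19,18,25) with a≤c, −a<b≤a
well minimum |f| = |-19| = 19 (negative-definite)

19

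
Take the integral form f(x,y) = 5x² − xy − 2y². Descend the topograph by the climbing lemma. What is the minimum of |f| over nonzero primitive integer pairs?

descent: ρ → (-2,5,2)  [lands on river]
river: ρ → (2,3,-4)
river: ρ → (-4,5,1)
river: ρ → (1,5,-4)
river: ρ → (-4,3,2)
river: ρ → (2,5,-2)
river: ρ → (-2,3,4)
river: ρ → (4,5,-1)
river: ρ → (-1,5,4)
river: ρ → (4,3,-2)
closes: descent 1, river 10
min |a| on river = 1

1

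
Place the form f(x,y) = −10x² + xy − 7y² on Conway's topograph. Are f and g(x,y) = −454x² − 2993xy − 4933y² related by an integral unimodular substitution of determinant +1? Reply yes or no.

D₁ = -279, D₂ = -279
f is negative-definite; reduce −f:
−f: flip: (10,-1,7)→(7,1,10)
−f: reduced (well bottom): (7,1,10) with a≤c, −a<b≤a
flip sign back: reduced form of f is (-7,-1,-10)
g is negative-definite; reduce −g:
−g: translate: b→269 (≡2993 mod 908), so (454,2993,4933)→(454,269,40)
−g: flip: (454,269,40)→(40,-269,454)
−g: translate: b→-29 (≡-269 mod 80), so (40,-269,454)→(40,-29,7)
−g: flip: (40,-29,7)→(7,29,40)
−g: translate: b→1 (≡29 mod 14), so (7,29,40)→(7,1,10)
−g: reduced (well bottom): (7,1,10) with a≤c, −a<b≤a
flip sign back: reduced form of g is (-7,-1,-10)
reduced forms (-7, -1, -10) vs (-7, -1, -10) ⇒ equivalent

yes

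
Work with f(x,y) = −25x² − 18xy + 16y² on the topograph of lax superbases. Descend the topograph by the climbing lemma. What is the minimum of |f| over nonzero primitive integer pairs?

descent: ρ → (16,18,-25)  [lands on river]
river: ρ → (-25,32,9)
river: ρ → (9,40,-9)
river: ρ → (-9,32,25)
river: ρ → (25,18,-16)
river: ρ → (-16,14,27)
river: ρ → (27,40,-3)
river: ρ → (-3,38,40)
river: ρ → (40,42,-1)
river: ρ → (-1,42,40)
river: ρ → (40,38,-3)
river: ρ → (-3,40,27)
river: ρ → (27,14,-16)
river: ρ → (-16,18,25)
river: ρ → (25,32,-9)
river: ρ → (-9,40,9)
river: ρ → (9,32,-25)
river: ρ → (-25,18,16)
river: ρ → (16,14,-27)
river: ρ → (-27,40,3)
river: ρ → (3,38,-40)
river: ρ → (-40,42,1)
river: ρ → (1,42,-40)
river: ρ → (-40,38,3)
river: ρ → (3,40,-27)
river: ρ → (-27,14,16)
closes: descent 1, river 26
min |a| on river = 1

1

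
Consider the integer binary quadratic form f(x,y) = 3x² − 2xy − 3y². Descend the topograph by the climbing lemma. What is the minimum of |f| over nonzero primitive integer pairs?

descent: ρ → (-3,2,3)  [lands on river]
river: ρ → (3,4,-2)
river: ρ → (-2,4,3)
river: ρ → (3,2,-3)
river: ρ → (-3,4,2)
river: ρ → (2,4,-3)
closes: descent 1, river 6
min |a| on river = 2

2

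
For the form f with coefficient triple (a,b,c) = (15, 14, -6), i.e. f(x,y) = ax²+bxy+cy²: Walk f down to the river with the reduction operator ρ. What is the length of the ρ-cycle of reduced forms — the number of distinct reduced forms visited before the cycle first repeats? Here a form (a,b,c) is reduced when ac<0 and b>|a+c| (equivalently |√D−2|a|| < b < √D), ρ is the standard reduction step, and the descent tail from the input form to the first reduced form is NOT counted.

D = 556, ⌊√D⌋ = 23
river: ρ → (-6,22,3)
river: ρ → (3,20,-13)
river: ρ → (-13,6,10)
river: ρ → (10,14,-9)
river: ρ → (-9,22,2)
river: ρ → (2,22,-9)
river: ρ → (-9,14,10)
river: ρ → (10,6,-13)
river: ρ → (-13,20,3)
river: ρ → (3,22,-6)
river: ρ → (-6,14,15)
river: ρ → (15,16,-5)
river: ρ → (-5,14,18)
river: ρ → (18,22,-1)
river: ρ → (-1,22,18)
river: ρ → (18,14,-5)
river: ρ → (-5,16,15)
river: ρ → (15,14,-6)
ρ-cycle length = 18 (tail of 0 descent steps not counted)

18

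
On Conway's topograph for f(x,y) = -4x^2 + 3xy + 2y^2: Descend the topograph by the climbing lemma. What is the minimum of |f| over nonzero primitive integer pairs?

river: ρ → (2,5,-2)
river: ρ → (-2,3,4)
river: ρ → (4,5,-1)
river: ρ → (-1,5,4)
river: ρ → (4,3,-2)
river: ρ → (-2,5,2)
river: ρ → (2,3,-4)
river: ρ → (-4,5,1)
river: ρ → (1,5,-4)
river: ρ → (-4,3,2)
closes: descent 0, river 10
min |a| on river = 1

1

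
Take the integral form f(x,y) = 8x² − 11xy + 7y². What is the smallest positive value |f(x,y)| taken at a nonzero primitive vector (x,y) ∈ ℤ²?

translate: b→5 (≡-11 mod 16), so (8,-11,7)→(8,5,4)
flip: (8,5,4)→(4,-5,8)
translate: b→3 (≡-5 mod 8), so (4,-5,8)→(4,3,7)
reduced (well bottom): (4,3,7) with a≤c, −a<b≤a
well minimum = a = 4

4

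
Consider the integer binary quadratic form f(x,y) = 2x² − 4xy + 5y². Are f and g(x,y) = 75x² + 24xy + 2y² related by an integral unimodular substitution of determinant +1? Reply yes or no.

D₁ = -24, D₂ = -24
f: translate: b→0 (≡-4 mod 4), so (2,-4,5)→(2,0,3)
f: reduced (well bottom): (2,0,3) with a≤c, −a<b≤a
g: flip: (75,24,2)→(2,-24,75)
g: translate: b→0 (≡-24 mod 4), so (2,-24,75)→(2,0,3)
g: reduced (well bottom): (2,0,3) with a≤c, −a<b≤a
reduced forms (2, 0, 3) vs (2, 0, 3) ⇒ equivalent

yes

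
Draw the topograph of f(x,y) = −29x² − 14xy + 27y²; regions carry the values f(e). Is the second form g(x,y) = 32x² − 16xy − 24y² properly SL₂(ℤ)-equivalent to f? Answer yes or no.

D₁ = 3328, D₂ = 3328
river cycle of f (length 12): (27, 14, -29), (-29, 44, 12), (12, 52, -13), (-13, 52, 12), (12, 44, -29), (-29, 14, 27), (27, 40, -16), (-16, 56, 3), (3, 52, -52), (-52, 52, 3), … (2 more)
river cycle of g (length 10): (-24, 16, 32), (32, 48, -8), (-8, 48, 32), (32, 16, -24), (-24, 32, 24), (24, 16, -32), (-32, 48, 8), (8, 48, -32), (-32, 16, 24), (24, 32, -24)
cycles differ ⇒ inequivalent

no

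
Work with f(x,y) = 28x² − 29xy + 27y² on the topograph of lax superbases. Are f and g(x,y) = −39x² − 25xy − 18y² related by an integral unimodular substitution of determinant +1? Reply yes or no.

D₁ = -2183, D₂ = -2183
f: translate: b→27 (≡-29 mod 56), so (28,-29,27)→(28,27,26)
f: flip: (28,27,26)→(26,-27,28)
f: translate: b→25 (≡-27 mod 52), so (26,-27,28)→(26,25,27)
f: reduced (well bottom): (26,25,27) with a≤c, −a<b≤a
g is negative-definite; reduce −g:
−g: flip: (39,25,18)→(18,-25,39)
−g: translate: b→11 (≡-25 mod 36), so (18,-25,39)→(18,11,32)
−g: reduced (well bottom): (18,11,32) with a≤c, −a<b≤a
flip sign back: reduced form of g is (-18,-11,-32)
reduced forms (26, 25, 27) vs (-18, -11, -32) ⇒ inequivalent

no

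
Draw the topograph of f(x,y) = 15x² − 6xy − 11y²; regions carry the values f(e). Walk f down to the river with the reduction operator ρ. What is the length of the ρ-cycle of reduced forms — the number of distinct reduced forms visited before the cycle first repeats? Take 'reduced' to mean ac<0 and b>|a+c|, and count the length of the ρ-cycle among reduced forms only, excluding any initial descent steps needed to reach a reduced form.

D = 696, ⌊√D⌋ = 26
descent: ρ → (-11,6,15)  [lands on river]
river: ρ → (15,24,-2)
river: ρ → (-2,24,15)
river: ρ → (15,6,-11)
river: ρ → (-11,16,10)
river: ρ → (10,24,-3)
river: ρ → (-3,24,10)
river: ρ → (10,16,-11)
ρ-cycle length = 8 (tail of 1 descent step not counted)

8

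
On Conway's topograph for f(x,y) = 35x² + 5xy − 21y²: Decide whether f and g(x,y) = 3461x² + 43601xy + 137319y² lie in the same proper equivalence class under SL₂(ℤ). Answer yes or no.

D₁ = 2965, D₂ = 2965
river cycle of f (length 34): (-21, 37, 19), (19, 39, -19), (-19, 37, 21), (21, 47, -9), (-9, 43, 31), (31, 19, -21), (-21, 23, 29), (29, 35, -15), (-15, 25, 39), (39, 53, -1), … (24 more)
river cycle of g (length 34): (-21, 37, 19), (19, 39, -19), (-19, 37, 21), (21, 47, -9), (-9, 43, 31), (31, 19, -21), (-21, 23, 29), (29, 35, -15), (-15, 25, 39), (39, 53, -1), … (24 more)
cycles coincide ⇒ equivalent

yes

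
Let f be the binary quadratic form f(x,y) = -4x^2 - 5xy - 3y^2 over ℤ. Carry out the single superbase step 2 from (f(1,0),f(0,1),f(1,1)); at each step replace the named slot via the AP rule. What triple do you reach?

start (-4,-3,-12) = (f(1,0),f(0,1),f(1,1))
replace slot 2: 2·((-4)+(-12)) − (-3) = -29 → (-4,-29,-12)

-4,-29,-12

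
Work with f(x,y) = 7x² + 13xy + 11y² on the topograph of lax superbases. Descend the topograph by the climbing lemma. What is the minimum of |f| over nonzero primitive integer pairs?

translate: b→-1 (≡13 mod 14), so (7,13,11)→(7,-1,5)
flip: (7,-1,5)→(5,1,7)
reduced (well bottom): (5,1,7) with a≤c, −a<b≤a
well minimum = a = 5

5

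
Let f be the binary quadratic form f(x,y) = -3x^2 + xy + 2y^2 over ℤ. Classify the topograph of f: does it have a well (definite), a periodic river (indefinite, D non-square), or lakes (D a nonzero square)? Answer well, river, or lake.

D = b²−4ac = 1² − 4·(-3)·2 = 25
D = 5² is a perfect square ⇒ form factors over ℤ ⇒ lakes

lake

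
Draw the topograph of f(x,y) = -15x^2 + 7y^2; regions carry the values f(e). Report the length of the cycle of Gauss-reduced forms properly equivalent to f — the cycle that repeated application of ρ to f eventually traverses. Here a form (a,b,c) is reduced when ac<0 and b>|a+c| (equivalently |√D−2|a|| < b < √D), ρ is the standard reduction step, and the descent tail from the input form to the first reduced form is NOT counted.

D = 420, ⌊√D⌋ = 20
descent: ρ → (7,14,-8)  [lands on river]
river: ρ → (-8,18,3)
river: ρ → (3,18,-8)
river: ρ → (-8,14,7)
ρ-cycle length = 4 (tail of 1 descent step not counted)

4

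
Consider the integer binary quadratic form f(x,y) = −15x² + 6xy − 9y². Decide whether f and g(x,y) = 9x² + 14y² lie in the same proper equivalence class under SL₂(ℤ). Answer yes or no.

D₁ = -504, D₂ = -504
f is negative-definite; reduce −f:
−f: flip: (15,-6,9)→(9,6,15)
−f: reduced (well bottom): (9,6,15) with a≤c, −a<b≤a
flip sign back: reduced form of f is (-9,-6,-15)
g: reduced (well bottom): (9,0,14) with a≤c, −a<b≤a
reduced forms (-9, -6, -15) vs (9, 0, 14) ⇒ inequivalent

no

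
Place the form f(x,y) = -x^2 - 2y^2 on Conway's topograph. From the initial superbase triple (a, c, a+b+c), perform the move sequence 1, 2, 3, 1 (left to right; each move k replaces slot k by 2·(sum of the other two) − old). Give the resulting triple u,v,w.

start (-1,-2,-3) = (f(1,0),f(0,1),f(1,1))
replace slot 1: 2·((-2)+(-3)) − (-1) = -9 → (-9,-2,-3)
replace slot 2: 2·((-9)+(-3)) − (-2) = -22 → (-9,-22,-3)
replace slot 3: 2·((-9)+(-22)) − (-3) = -59 → (-9,-22,-59)
replace slot 1: 2·((-22)+(-59)) − (-9) = -153 → (-153,-22,-59)

-153,-22,-59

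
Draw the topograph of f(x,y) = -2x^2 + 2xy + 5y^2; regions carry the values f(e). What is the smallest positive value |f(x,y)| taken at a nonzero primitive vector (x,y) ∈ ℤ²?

descent: ρ → (5,-2,-2)
descent: ρ → (-2,6,1)  [lands on river]
river: ρ → (1,6,-2)
closes: descent 2, river 2
min |a| on river = 1

1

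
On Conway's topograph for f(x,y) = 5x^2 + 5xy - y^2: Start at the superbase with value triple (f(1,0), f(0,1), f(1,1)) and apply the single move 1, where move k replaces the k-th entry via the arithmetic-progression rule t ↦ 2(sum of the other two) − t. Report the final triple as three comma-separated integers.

start (5,-1,9) = (f(1,0),f(0,1),f(1,1))
replace slot 1: 2·((-1)+9) − 5 = 11 → (11,-1,9)

11,-1,9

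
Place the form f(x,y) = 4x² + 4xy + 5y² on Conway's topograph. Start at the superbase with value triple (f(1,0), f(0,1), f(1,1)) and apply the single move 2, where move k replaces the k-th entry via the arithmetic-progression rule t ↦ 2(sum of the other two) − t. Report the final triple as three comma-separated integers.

start (4,5,13) = (f(1,0),f(0,1),f(1,1))
replace slot 2: 2·(4+13) − 5 = 29 → (4,29,13)

4,29,13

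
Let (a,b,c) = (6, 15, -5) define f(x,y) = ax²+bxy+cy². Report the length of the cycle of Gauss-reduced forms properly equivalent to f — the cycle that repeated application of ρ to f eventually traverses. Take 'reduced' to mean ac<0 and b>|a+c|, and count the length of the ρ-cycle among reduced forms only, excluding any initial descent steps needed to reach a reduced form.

D = 345, ⌊√D⌋ = 18
river: ρ → (-5,15,6)
river: ρ → (6,9,-11)
river: ρ → (-11,13,4)
river: ρ → (4,11,-14)
river: ρ → (-14,17,1)
river: ρ → (1,17,-14)
river: ρ → (-14,11,4)
river: ρ → (4,13,-11)
river: ρ → (-11,9,6)
river: ρ → (6,15,-5)
ρ-cycle length = 10 (tail of 0 descent steps not counted)

10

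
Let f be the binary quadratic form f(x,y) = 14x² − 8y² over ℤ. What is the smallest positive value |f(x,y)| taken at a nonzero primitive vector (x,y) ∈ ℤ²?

descent: ρ → (-8,16,6)  [lands on river]
river: ρ → (6,20,-2)
river: ρ → (-2,20,6)
river: ρ → (6,16,-8)
closes: descent 1, river 4
min |a| on river = 2

2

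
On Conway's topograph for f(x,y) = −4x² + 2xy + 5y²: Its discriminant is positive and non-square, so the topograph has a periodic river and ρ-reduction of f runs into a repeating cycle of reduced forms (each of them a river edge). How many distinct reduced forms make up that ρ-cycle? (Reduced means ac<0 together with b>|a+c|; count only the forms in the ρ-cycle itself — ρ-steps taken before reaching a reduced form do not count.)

D = 84, ⌊√D⌋ = 9
river: ρ → (5,8,-1)
river: ρ → (-1,8,5)
river: ρ → (5,2,-4)
river: ρ → (-4,6,3)
river: ρ → (3,6,-4)
river: ρ → (-4,2,5)
ρ-cycle length = 6 (tail of 0 descent steps not counted)

6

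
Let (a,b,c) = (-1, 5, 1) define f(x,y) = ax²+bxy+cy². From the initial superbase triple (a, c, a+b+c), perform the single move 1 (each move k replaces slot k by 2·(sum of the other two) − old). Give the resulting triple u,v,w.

start (-1,1,5) = (f(1,0),f(0,1),f(1,1))
replace slot 1: 2·(1+5) − (-1) = 13 → (13,1,5)

13,1,5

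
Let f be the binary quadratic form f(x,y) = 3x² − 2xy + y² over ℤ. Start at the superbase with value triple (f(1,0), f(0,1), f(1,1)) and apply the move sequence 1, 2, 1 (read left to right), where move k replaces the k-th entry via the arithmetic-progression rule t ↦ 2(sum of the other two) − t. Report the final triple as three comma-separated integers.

start (3,1,2) = (f(1,0),f(0,1),f(1,1))
replace slot 1: 2·(1+2) − 3 = 3 → (3,1,2)
replace slot 2: 2·(3+2) − 1 = 9 → (3,9,2)
replace slot 1: 2·(9+2) − 3 = 19 → (19,9,2)

19,9,2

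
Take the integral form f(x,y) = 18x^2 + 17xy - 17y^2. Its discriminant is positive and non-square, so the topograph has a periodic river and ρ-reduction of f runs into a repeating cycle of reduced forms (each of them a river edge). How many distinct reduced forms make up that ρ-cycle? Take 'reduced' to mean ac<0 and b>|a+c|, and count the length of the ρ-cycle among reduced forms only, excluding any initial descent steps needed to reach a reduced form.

D = 1513, ⌊√D⌋ = 38
river: ρ → (-17,17,18)
river: ρ → (18,19,-16)
river: ρ → (-16,13,21)
river: ρ → (21,29,-8)
river: ρ → (-8,35,9)
river: ρ → (9,37,-4)
river: ρ → (-4,35,18)
river: ρ → (18,37,-2)
river: ρ → (-2,35,36)
river: ρ → (36,37,-1)
river: ρ → (-1,37,36)
river: ρ → (36,35,-2)
river: ρ → (-2,37,18)
river: ρ → (18,35,-4)
river: ρ → (-4,37,9)
river: ρ → (9,35,-8)
river: ρ → (-8,29,21)
river: ρ → (21,13,-16)
river: ρ → (-16,19,18)
river: ρ → (18,17,-17)
ρ-cycle length = 20 (tail of 0 descent steps not counted)

20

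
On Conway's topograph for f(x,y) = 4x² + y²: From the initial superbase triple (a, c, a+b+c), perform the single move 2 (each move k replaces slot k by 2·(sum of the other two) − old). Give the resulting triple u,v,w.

start (4,1,5) = (f(1,0),f(0,1),f(1,1))
replace slot 2: 2·(4+5) − 1 = 17 → (4,17,5)

4,17,5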